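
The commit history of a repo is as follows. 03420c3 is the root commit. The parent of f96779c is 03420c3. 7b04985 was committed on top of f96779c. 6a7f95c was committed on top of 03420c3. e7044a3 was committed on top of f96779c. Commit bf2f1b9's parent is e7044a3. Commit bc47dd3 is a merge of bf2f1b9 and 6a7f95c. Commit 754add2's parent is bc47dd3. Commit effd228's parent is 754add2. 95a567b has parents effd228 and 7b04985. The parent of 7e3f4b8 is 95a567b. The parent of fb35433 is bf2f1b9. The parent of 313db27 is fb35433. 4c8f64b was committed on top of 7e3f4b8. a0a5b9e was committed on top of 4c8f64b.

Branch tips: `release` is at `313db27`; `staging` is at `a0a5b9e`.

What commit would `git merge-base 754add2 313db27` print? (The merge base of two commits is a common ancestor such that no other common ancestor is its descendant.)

bf2f1b9

Ancestors of 754add2: {03420c3, 6a7f95c, 754add2, bc47dd3, bf2f1b9, e7044a3, f96779c}.
Ancestors of 313db27: {03420c3, 313db27, bf2f1b9, e7044a3, f96779c, fb35433}.
Common ancestors: {03420c3, bf2f1b9, e7044a3, f96779c}.
Among these, bf2f1b9 is not an ancestor of any other common ancestor — it is the merge base.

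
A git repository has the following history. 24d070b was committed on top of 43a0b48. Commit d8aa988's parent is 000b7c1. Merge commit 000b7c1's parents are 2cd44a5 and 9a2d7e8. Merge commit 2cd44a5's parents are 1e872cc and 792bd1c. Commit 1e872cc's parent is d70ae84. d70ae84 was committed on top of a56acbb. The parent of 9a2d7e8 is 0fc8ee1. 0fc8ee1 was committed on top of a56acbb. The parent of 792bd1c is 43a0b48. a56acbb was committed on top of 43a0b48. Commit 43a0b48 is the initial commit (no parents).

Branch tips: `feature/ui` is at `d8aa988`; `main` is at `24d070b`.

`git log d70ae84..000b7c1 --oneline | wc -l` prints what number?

6

Reachable from 000b7c1: {000b7c1, 0fc8ee1, 1e872cc, 2cd44a5, 43a0b48, 792bd1c, 9a2d7e8, a56acbb, d70ae84}.
Reachable from d70ae84: {43a0b48, a56acbb, d70ae84}.
In 000b7c1's history but not d70ae84's: {000b7c1, 0fc8ee1, 1e872cc, 2cd44a5, 792bd1c, 9a2d7e8} — 6 commits.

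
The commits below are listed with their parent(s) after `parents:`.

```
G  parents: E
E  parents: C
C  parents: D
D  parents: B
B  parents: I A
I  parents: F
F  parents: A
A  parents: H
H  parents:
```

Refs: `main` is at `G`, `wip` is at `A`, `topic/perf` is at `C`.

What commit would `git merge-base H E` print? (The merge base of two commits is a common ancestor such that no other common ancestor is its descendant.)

Ancestors of H: {H}.
Ancestors of E: {A, B, C, D, E, F, H, I}.
Common ancestors: {H}.
The only common ancestor is H, so it is the merge base.

H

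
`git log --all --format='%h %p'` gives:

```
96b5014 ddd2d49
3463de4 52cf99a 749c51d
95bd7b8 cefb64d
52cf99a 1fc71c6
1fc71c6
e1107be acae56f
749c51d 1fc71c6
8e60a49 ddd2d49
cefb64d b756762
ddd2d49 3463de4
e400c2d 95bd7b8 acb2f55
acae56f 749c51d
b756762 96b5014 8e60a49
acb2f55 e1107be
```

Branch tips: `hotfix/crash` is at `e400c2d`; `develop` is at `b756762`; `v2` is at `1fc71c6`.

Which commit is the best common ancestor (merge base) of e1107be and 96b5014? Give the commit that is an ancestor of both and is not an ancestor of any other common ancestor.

Ancestors of e1107be: {1fc71c6, 749c51d, acae56f, e1107be}.
Ancestors of 96b5014: {1fc71c6, 3463de4, 52cf99a, 749c51d, 96b5014, ddd2d49}.
Common ancestors: {1fc71c6, 749c51d}.
Among these, 749c51d is not an ancestor of any other common ancestor — it is the merge base.

749c51d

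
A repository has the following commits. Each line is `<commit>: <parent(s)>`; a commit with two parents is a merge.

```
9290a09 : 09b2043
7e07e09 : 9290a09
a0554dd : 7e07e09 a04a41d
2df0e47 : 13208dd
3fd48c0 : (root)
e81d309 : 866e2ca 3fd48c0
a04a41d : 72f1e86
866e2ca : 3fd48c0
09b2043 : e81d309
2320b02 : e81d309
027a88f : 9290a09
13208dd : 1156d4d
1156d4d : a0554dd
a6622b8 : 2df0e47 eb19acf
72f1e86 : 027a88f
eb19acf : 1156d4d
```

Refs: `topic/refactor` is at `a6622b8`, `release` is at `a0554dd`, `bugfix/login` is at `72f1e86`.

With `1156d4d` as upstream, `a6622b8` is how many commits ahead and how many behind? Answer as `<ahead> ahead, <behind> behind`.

4 ahead, 0 behind

Reachable from a6622b8: {027a88f, 09b2043, 1156d4d, 13208dd, 2df0e47, 3fd48c0, 72f1e86, 7e07e09, 866e2ca, 9290a09, a04a41d, a0554dd, a6622b8, e81d309, eb19acf}.
Reachable from 1156d4d: {027a88f, 09b2043, 1156d4d, 3fd48c0, 72f1e86, 7e07e09, 866e2ca, 9290a09, a04a41d, a0554dd, e81d309}.
Only in a6622b8's history (ahead): {13208dd, 2df0e47, a6622b8, eb19acf} — 4.
Only in 1156d4d's history (behind): {} — 0.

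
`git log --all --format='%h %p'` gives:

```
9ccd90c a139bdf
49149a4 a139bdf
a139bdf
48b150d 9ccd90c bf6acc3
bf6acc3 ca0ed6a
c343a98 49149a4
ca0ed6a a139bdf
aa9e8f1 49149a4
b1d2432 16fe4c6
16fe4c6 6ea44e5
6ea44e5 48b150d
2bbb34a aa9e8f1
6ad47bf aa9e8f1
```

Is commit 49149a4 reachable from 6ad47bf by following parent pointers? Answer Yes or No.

Ancestors of 6ad47bf (commits reachable by following parents): {49149a4, 6ad47bf, a139bdf, aa9e8f1}.
49149a4 is in that set, so it is an ancestor of 6ad47bf.

Yes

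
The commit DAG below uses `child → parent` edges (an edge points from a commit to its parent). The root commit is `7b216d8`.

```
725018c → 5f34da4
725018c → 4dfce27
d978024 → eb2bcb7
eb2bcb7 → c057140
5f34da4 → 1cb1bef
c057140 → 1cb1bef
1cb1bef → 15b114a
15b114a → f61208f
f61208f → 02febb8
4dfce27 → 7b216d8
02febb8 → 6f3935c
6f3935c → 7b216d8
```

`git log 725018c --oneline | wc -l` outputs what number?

Walking parent pointers from 725018c: reachable set = {02febb8, 15b114a, 1cb1bef, 4dfce27, 5f34da4, 6f3935c, 725018c, 7b216d8, f61208f}.
That is 9 commits.

9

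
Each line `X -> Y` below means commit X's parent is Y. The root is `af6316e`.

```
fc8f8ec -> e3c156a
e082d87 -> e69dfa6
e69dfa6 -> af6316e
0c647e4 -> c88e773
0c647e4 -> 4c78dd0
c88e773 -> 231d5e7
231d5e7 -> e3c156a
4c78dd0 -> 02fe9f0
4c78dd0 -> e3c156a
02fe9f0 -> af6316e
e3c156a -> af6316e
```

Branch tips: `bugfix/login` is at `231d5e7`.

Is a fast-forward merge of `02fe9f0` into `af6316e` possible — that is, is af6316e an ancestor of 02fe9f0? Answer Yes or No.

A fast-forward from af6316e to 02fe9f0 is possible iff af6316e is an ancestor of 02fe9f0.
Ancestors of 02fe9f0: {02fe9f0, af6316e}.
af6316e is among them, so fast-forward is possible.

Yes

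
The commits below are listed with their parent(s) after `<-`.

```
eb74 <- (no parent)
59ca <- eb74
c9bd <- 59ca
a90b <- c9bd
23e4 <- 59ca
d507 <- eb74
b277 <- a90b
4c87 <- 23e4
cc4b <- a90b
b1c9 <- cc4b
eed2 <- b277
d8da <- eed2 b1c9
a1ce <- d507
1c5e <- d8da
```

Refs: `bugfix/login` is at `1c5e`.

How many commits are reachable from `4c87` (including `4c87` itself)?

4

Walking parent pointers from 4c87: reachable set = {23e4, 4c87, 59ca, eb74}.
That is 4 commits.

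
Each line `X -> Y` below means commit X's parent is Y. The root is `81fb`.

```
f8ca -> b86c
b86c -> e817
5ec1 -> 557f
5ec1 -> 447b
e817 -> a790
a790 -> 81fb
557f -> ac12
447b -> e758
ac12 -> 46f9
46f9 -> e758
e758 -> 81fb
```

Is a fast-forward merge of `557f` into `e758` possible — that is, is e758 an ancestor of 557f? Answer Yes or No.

Yes

A fast-forward from e758 to 557f is possible iff e758 is an ancestor of 557f.
Ancestors of 557f: {46f9, 557f, 81fb, ac12, e758}.
e758 is among them, so fast-forward is possible.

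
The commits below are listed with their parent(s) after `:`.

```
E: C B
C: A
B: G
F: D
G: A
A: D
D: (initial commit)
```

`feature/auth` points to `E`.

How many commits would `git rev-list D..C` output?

Reachable from C: {A, C, D}.
Reachable from D: {D}.
In C's history but not D's: {A, C} — 2 commits.

2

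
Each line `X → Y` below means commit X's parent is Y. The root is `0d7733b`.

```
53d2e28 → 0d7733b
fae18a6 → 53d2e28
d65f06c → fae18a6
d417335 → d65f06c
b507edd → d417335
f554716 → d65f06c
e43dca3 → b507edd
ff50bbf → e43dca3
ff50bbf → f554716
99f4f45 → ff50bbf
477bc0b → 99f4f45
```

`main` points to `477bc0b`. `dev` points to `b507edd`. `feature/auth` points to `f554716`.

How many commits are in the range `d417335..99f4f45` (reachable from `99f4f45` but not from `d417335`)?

Reachable from 99f4f45: {0d7733b, 53d2e28, 99f4f45, b507edd, d417335, d65f06c, e43dca3, f554716, fae18a6, ff50bbf}.
Reachable from d417335: {0d7733b, 53d2e28, d417335, d65f06c, fae18a6}.
In 99f4f45's history but not d417335's: {99f4f45, b507edd, e43dca3, f554716, ff50bbf} — 5 commits.

5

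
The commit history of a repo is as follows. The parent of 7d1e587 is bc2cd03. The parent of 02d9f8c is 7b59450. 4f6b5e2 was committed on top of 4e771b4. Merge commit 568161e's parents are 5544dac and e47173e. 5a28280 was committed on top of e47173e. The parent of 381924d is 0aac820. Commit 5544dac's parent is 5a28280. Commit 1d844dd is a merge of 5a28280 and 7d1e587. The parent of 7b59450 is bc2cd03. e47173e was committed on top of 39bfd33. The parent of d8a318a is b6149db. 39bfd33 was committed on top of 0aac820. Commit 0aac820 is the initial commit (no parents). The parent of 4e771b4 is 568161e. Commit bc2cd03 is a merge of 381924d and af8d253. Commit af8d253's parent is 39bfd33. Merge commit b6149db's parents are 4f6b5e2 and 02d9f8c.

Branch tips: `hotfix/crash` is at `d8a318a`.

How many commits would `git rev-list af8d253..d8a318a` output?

Reachable from d8a318a: {02d9f8c, 0aac820, 381924d, 39bfd33, 4e771b4, 4f6b5e2, 5544dac, 568161e, 5a28280, 7b59450, af8d253, b6149db, bc2cd03, d8a318a, e47173e}.
Reachable from af8d253: {0aac820, 39bfd33, af8d253}.
In d8a318a's history but not af8d253's: {02d9f8c, 381924d, 4e771b4, 4f6b5e2, 5544dac, 568161e, 5a28280, 7b59450, b6149db, bc2cd03, d8a318a, e47173e} — 12 commits.

12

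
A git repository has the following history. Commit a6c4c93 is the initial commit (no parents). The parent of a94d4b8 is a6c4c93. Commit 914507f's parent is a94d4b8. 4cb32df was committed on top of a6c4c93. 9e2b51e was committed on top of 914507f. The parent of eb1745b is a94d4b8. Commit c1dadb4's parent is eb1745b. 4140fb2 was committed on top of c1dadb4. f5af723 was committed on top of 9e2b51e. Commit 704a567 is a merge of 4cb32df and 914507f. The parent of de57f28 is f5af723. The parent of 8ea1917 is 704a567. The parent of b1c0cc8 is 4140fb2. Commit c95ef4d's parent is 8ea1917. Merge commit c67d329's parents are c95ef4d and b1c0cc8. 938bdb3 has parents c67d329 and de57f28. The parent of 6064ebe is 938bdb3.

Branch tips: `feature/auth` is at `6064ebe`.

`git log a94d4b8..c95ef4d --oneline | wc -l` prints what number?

5

Reachable from c95ef4d: {4cb32df, 704a567, 8ea1917, 914507f, a6c4c93, a94d4b8, c95ef4d}.
Reachable from a94d4b8: {a6c4c93, a94d4b8}.
In c95ef4d's history but not a94d4b8's: {4cb32df, 704a567, 8ea1917, 914507f, c95ef4d} — 5 commits.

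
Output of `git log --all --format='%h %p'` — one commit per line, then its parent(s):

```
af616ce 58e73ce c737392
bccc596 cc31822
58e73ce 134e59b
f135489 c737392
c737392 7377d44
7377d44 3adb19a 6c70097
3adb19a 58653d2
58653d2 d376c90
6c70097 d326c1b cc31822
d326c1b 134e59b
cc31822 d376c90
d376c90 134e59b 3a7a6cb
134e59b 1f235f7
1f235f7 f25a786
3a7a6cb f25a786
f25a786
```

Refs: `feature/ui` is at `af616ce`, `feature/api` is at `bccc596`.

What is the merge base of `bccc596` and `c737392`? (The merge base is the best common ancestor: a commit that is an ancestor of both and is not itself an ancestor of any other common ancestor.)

Ancestors of bccc596: {134e59b, 1f235f7, 3a7a6cb, bccc596, cc31822, d376c90, f25a786}.
Ancestors of c737392: {134e59b, 1f235f7, 3a7a6cb, 3adb19a, 58653d2, 6c70097, 7377d44, c737392, cc31822, d326c1b, d376c90, f25a786}.
Common ancestors: {134e59b, 1f235f7, 3a7a6cb, cc31822, d376c90, f25a786}.
Among these, cc31822 is not an ancestor of any other common ancestor — it is the merge base.

cc31822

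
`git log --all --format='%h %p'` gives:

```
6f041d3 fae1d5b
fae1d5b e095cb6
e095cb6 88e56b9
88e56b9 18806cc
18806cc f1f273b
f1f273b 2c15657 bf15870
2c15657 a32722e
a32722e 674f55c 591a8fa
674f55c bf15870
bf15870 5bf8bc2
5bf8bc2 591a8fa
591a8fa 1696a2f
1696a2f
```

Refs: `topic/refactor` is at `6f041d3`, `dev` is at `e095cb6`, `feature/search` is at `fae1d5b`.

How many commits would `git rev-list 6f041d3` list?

Walking parent pointers from 6f041d3: reachable set = {1696a2f, 18806cc, 2c15657, 591a8fa, 5bf8bc2, 674f55c, 6f041d3, 88e56b9, a32722e, bf15870, e095cb6, f1f273b, fae1d5b}.
That is 13 commits.

13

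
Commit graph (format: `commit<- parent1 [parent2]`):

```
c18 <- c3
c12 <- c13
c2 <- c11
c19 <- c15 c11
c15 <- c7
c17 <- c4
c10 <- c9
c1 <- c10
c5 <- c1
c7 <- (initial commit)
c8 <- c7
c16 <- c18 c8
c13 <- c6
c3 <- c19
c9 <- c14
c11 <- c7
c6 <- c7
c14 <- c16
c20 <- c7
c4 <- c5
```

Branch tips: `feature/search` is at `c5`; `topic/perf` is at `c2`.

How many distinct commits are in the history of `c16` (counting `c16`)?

Walking parent pointers from c16: reachable set = {c11, c15, c16, c18, c19, c3, c7, c8}.
That is 8 commits.

8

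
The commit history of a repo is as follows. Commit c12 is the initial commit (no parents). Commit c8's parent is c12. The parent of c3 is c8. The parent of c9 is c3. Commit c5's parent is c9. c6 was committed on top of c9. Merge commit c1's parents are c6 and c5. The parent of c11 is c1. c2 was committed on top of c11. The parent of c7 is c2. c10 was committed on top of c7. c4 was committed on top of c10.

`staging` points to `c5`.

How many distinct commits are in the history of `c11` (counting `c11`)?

Walking parent pointers from c11: reachable set = {c1, c11, c12, c3, c5, c6, c8, c9}.
That is 8 commits.

8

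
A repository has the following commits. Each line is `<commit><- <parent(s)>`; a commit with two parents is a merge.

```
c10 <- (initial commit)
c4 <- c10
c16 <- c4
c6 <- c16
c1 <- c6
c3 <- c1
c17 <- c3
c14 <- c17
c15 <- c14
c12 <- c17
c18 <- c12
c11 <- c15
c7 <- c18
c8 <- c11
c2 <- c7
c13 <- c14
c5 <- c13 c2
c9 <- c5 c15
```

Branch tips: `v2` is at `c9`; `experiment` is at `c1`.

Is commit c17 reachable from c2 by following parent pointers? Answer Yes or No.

Yes

Ancestors of c2 (commits reachable by following parents): {c1, c10, c12, c16, c17, c18, c2, c3, c4, c6, c7}.
c17 is in that set, so it is an ancestor of c2.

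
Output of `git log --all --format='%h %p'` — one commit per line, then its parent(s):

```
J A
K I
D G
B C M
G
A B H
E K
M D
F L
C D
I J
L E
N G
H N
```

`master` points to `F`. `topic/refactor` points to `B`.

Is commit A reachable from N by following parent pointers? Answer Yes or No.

Ancestors of N: {G, N}.
A is not in that set, so it is not an ancestor of N.

No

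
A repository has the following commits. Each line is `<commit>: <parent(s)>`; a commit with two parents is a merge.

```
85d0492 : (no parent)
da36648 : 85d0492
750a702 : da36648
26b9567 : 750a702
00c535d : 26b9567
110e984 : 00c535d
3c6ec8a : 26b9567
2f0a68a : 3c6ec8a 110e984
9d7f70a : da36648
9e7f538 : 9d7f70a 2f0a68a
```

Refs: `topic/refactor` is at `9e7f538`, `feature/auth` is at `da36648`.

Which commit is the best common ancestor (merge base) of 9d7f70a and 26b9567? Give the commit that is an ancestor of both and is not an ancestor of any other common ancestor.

da36648

Ancestors of 9d7f70a: {85d0492, 9d7f70a, da36648}.
Ancestors of 26b9567: {26b9567, 750a702, 85d0492, da36648}.
Common ancestors: {85d0492, da36648}.
Among these, da36648 is not an ancestor of any other common ancestor — it is the merge base.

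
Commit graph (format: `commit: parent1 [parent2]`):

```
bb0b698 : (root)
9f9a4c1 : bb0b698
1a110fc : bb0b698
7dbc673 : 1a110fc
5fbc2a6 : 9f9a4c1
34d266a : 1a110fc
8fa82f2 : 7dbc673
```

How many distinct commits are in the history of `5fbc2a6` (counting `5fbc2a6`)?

Walking parent pointers from 5fbc2a6: reachable set = {5fbc2a6, 9f9a4c1, bb0b698}.
That is 3 commits.

3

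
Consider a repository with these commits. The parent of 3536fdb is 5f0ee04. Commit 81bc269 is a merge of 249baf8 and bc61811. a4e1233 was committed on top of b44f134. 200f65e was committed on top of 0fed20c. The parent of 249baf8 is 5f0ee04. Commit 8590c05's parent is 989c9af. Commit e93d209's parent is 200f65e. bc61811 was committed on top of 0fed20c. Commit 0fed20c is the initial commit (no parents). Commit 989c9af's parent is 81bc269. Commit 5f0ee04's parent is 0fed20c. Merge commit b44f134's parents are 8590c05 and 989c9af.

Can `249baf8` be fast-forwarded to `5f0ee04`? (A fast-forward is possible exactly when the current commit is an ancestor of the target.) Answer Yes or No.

No

A fast-forward from 249baf8 to 5f0ee04 is possible iff 249baf8 is an ancestor of 5f0ee04.
Ancestors of 5f0ee04: {0fed20c, 5f0ee04}.
249baf8 is not among them, so fast-forward is not possible.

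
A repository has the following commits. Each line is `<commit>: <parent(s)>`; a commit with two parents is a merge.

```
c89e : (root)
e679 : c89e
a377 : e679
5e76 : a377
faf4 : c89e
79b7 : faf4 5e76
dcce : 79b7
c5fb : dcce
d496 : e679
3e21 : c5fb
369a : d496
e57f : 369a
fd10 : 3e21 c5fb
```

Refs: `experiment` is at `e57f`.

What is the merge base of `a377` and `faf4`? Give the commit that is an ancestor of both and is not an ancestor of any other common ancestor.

c89e

Ancestors of a377: {a377, c89e, e679}.
Ancestors of faf4: {c89e, faf4}.
Common ancestors: {c89e}.
The only common ancestor is c89e, so it is the merge base.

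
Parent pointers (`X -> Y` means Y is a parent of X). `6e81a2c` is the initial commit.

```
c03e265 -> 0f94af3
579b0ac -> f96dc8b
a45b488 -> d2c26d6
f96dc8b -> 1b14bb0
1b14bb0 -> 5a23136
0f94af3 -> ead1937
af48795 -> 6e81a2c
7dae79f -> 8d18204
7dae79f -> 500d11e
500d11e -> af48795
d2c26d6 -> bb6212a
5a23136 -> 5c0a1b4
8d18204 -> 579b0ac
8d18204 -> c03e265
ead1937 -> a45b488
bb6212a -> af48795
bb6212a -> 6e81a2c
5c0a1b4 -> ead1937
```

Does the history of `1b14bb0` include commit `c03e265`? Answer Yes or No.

Ancestors of 1b14bb0: {1b14bb0, 5a23136, 5c0a1b4, 6e81a2c, a45b488, af48795, bb6212a, d2c26d6, ead1937}.
c03e265 is not in that set, so it is not an ancestor of 1b14bb0.

No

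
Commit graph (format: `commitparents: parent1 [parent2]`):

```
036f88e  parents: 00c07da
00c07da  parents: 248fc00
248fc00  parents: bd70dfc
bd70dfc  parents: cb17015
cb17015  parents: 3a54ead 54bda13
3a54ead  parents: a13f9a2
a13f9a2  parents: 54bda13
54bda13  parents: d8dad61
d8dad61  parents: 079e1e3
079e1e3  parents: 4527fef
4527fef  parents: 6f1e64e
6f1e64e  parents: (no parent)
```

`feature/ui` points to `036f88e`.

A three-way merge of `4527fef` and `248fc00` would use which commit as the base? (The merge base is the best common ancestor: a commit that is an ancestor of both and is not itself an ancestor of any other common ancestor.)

4527fef

Ancestors of 4527fef: {4527fef, 6f1e64e}.
Ancestors of 248fc00: {079e1e3, 248fc00, 3a54ead, 4527fef, 54bda13, 6f1e64e, a13f9a2, bd70dfc, cb17015, d8dad61}.
Common ancestors: {4527fef, 6f1e64e}.
Among these, 4527fef is not an ancestor of any other common ancestor — it is the merge base.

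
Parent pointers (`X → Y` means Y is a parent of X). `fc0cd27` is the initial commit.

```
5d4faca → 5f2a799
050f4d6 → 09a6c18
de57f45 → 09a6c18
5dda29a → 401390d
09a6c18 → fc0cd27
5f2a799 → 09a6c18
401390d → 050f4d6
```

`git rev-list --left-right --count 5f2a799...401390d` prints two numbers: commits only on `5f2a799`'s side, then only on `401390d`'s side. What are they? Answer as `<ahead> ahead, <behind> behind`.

Reachable from 5f2a799: {09a6c18, 5f2a799, fc0cd27}.
Reachable from 401390d: {050f4d6, 09a6c18, 401390d, fc0cd27}.
Only in 5f2a799's history (ahead): {5f2a799} — 1.
Only in 401390d's history (behind): {050f4d6, 401390d} — 2.

1 ahead, 2 behind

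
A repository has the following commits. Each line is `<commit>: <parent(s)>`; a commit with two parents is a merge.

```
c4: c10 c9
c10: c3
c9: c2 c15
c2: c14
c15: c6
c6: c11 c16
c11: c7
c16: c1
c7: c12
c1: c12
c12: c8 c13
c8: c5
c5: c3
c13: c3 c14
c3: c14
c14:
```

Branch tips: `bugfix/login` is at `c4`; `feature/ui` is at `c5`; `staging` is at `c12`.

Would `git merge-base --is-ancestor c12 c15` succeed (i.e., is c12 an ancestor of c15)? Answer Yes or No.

Yes

Ancestors of c15 (commits reachable by following parents): {c1, c11, c12, c13, c14, c15, c16, c3, c5, c6, c7, c8}.
c12 is in that set, so it is an ancestor of c15.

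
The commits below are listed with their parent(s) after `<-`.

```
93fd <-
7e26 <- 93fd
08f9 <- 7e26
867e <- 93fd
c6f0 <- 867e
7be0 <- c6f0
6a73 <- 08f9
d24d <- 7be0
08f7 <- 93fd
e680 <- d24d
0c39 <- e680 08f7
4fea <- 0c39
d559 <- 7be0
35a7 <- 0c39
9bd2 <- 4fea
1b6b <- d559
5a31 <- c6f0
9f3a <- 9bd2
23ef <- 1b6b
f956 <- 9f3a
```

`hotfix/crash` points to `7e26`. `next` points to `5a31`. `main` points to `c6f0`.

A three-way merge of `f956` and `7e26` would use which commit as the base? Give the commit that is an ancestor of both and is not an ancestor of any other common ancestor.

93fd

Ancestors of f956: {08f7, 0c39, 4fea, 7be0, 867e, 93fd, 9bd2, 9f3a, c6f0, d24d, e680, f956}.
Ancestors of 7e26: {7e26, 93fd}.
Common ancestors: {93fd}.
The only common ancestor is 93fd, so it is the merge base.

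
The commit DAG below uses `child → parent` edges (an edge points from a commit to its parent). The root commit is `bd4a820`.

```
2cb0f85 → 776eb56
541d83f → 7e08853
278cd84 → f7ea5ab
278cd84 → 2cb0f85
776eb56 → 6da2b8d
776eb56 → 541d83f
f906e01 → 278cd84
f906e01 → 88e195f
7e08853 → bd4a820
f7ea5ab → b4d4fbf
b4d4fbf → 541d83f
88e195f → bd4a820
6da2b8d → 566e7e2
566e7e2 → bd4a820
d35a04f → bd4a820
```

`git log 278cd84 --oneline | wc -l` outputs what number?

10

Walking parent pointers from 278cd84: reachable set = {278cd84, 2cb0f85, 541d83f, 566e7e2, 6da2b8d, 776eb56, 7e08853, b4d4fbf, bd4a820, f7ea5ab}.
That is 10 commits.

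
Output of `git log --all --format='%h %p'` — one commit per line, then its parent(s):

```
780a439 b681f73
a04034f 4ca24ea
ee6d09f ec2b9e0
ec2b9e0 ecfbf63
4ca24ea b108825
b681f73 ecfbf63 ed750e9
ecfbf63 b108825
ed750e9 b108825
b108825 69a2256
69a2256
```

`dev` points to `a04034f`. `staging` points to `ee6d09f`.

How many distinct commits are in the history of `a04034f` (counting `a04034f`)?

Walking parent pointers from a04034f: reachable set = {4ca24ea, 69a2256, a04034f, b108825}.
That is 4 commits.

4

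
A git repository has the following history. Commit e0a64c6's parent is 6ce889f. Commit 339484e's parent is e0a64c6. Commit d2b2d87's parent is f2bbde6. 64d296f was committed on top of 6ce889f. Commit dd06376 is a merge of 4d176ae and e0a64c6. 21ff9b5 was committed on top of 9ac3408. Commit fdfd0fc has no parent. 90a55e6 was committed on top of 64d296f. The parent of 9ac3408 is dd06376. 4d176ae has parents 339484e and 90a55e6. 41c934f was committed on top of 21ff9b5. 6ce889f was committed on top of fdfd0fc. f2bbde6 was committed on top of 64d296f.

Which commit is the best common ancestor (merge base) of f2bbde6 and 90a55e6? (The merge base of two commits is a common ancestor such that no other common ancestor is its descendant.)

Ancestors of f2bbde6: {64d296f, 6ce889f, f2bbde6, fdfd0fc}.
Ancestors of 90a55e6: {64d296f, 6ce889f, 90a55e6, fdfd0fc}.
Common ancestors: {64d296f, 6ce889f, fdfd0fc}.
Among these, 64d296f is not an ancestor of any other common ancestor — it is the merge base.

64d296f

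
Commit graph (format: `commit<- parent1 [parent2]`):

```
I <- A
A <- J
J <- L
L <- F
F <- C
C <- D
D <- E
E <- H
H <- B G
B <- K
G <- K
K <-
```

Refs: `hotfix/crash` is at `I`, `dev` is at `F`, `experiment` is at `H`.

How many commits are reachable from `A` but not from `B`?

9

Reachable from A: {A, B, C, D, E, F, G, H, J, K, L}.
Reachable from B: {B, K}.
In A's history but not B's: {A, C, D, E, F, G, H, J, L} — 9 commits.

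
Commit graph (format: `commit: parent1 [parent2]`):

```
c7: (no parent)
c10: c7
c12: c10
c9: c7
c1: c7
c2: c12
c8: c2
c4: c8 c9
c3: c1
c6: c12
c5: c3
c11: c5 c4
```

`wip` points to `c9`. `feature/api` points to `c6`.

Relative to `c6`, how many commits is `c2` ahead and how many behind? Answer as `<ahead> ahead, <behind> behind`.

Reachable from c2: {c10, c12, c2, c7}.
Reachable from c6: {c10, c12, c6, c7}.
Only in c2's history (ahead): {c2} — 1.
Only in c6's history (behind): {c6} — 1.

1 ahead, 1 behind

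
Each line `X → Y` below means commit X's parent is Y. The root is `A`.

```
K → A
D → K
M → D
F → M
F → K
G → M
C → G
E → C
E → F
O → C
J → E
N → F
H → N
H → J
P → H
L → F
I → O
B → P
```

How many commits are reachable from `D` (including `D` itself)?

Walking parent pointers from D: reachable set = {A, D, K}.
That is 3 commits.

3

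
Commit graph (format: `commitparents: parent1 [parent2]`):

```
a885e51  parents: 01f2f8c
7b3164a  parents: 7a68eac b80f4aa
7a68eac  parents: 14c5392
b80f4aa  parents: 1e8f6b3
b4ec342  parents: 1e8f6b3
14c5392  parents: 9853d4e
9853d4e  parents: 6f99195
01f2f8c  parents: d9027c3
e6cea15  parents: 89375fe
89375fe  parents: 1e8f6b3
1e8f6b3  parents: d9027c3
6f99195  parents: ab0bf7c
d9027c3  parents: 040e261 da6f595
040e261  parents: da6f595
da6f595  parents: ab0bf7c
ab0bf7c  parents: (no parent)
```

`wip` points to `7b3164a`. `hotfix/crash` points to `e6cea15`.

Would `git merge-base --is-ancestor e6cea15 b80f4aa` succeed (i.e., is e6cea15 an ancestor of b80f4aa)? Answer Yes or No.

Ancestors of b80f4aa: {040e261, 1e8f6b3, ab0bf7c, b80f4aa, d9027c3, da6f595}.
e6cea15 is not in that set, so it is not an ancestor of b80f4aa.

No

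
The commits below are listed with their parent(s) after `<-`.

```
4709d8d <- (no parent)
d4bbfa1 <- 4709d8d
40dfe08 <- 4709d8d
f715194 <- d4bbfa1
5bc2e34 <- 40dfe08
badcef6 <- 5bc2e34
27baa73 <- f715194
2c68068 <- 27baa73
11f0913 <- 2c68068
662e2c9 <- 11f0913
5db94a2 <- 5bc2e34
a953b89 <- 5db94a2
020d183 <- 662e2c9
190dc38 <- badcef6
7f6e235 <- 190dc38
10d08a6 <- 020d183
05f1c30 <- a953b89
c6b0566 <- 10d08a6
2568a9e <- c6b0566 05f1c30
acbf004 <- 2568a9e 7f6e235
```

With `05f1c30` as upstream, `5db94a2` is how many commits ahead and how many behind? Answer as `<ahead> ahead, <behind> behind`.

Reachable from 5db94a2: {40dfe08, 4709d8d, 5bc2e34, 5db94a2}.
Reachable from 05f1c30: {05f1c30, 40dfe08, 4709d8d, 5bc2e34, 5db94a2, a953b89}.
Only in 5db94a2's history (ahead): {} — 0.
Only in 05f1c30's history (behind): {05f1c30, a953b89} — 2.

0 ahead, 2 behind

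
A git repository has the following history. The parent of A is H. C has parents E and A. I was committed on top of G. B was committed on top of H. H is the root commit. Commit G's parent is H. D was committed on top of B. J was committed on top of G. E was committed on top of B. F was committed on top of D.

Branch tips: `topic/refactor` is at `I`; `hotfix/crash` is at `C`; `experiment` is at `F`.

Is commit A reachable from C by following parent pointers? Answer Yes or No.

Yes

Ancestors of C (commits reachable by following parents): {A, B, C, E, H}.
A is in that set, so it is an ancestor of C.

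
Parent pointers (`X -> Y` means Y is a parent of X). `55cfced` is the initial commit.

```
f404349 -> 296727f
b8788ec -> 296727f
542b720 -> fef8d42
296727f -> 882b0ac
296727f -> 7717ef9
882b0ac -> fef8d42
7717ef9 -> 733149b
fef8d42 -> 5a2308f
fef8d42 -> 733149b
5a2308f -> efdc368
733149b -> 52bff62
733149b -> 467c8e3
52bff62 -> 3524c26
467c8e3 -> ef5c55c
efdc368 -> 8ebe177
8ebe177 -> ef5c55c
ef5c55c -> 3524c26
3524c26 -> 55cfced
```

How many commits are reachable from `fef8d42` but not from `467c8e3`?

6

Reachable from fef8d42: {3524c26, 467c8e3, 52bff62, 55cfced, 5a2308f, 733149b, 8ebe177, ef5c55c, efdc368, fef8d42}.
Reachable from 467c8e3: {3524c26, 467c8e3, 55cfced, ef5c55c}.
In fef8d42's history but not 467c8e3's: {52bff62, 5a2308f, 733149b, 8ebe177, efdc368, fef8d42} — 6 commits.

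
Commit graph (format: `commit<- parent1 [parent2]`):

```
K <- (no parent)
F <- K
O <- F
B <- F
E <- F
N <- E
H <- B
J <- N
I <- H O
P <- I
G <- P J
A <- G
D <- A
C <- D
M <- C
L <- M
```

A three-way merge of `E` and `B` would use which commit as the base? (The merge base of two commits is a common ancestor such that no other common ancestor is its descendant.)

F

Ancestors of E: {E, F, K}.
Ancestors of B: {B, F, K}.
Common ancestors: {F, K}.
Among these, F is not an ancestor of any other common ancestor — it is the merge base.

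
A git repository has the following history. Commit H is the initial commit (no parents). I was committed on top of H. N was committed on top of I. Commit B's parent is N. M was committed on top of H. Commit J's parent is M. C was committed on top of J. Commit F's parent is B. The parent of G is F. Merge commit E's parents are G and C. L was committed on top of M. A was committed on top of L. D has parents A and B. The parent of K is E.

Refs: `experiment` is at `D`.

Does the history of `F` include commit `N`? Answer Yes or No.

Yes

Ancestors of F (commits reachable by following parents): {B, F, H, I, N}.
N is in that set, so it is an ancestor of F.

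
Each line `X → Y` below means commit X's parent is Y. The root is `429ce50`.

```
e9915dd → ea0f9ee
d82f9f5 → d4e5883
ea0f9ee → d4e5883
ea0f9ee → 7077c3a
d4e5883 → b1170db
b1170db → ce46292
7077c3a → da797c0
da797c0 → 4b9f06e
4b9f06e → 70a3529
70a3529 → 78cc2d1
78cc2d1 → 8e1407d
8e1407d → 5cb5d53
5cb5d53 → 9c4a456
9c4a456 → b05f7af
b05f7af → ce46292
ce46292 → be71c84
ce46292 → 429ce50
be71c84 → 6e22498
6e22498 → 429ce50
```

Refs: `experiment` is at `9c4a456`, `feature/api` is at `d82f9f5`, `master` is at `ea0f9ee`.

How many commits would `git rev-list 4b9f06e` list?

11

Walking parent pointers from 4b9f06e: reachable set = {429ce50, 4b9f06e, 5cb5d53, 6e22498, 70a3529, 78cc2d1, 8e1407d, 9c4a456, b05f7af, be71c84, ce46292}.
That is 11 commits.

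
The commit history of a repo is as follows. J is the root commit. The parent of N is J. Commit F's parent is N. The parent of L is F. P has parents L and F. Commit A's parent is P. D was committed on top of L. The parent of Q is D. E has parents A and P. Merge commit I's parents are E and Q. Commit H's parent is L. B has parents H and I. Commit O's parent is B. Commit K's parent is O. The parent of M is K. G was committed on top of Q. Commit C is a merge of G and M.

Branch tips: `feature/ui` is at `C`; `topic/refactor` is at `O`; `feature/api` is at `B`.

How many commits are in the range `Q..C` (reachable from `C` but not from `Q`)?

Reachable from C: {A, B, C, D, E, F, G, H, I, J, K, L, M, N, O, P, Q}.
Reachable from Q: {D, F, J, L, N, Q}.
In C's history but not Q's: {A, B, C, E, G, H, I, K, M, O, P} — 11 commits.

11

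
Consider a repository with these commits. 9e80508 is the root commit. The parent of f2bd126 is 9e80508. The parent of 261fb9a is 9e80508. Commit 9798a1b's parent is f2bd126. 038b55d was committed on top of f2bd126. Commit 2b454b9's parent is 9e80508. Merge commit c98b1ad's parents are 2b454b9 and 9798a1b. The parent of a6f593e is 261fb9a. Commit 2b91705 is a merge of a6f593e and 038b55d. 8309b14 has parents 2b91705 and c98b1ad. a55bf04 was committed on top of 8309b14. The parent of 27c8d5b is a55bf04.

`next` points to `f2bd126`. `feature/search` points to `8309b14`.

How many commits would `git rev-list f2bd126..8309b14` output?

Reachable from 8309b14: {038b55d, 261fb9a, 2b454b9, 2b91705, 8309b14, 9798a1b, 9e80508, a6f593e, c98b1ad, f2bd126}.
Reachable from f2bd126: {9e80508, f2bd126}.
In 8309b14's history but not f2bd126's: {038b55d, 261fb9a, 2b454b9, 2b91705, 8309b14, 9798a1b, a6f593e, c98b1ad} — 8 commits.

8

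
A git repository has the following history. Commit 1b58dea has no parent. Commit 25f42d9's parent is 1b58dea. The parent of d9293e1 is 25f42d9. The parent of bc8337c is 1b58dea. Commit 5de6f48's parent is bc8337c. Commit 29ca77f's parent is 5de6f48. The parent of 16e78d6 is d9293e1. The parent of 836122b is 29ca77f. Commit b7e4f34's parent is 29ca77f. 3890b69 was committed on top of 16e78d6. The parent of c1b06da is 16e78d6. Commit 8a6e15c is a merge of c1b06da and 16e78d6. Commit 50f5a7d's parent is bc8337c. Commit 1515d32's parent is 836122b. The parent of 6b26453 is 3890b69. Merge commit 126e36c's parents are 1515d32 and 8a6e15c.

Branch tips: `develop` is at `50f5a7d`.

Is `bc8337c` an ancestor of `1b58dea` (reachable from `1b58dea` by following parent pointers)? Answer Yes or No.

No

Ancestors of 1b58dea: {1b58dea}.
bc8337c is not in that set, so it is not an ancestor of 1b58dea.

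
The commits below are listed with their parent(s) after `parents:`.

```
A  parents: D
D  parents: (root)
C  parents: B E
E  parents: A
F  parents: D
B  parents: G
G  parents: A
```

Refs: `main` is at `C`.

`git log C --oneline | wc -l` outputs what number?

6

Walking parent pointers from C: reachable set = {A, B, C, D, E, G}.
That is 6 commits.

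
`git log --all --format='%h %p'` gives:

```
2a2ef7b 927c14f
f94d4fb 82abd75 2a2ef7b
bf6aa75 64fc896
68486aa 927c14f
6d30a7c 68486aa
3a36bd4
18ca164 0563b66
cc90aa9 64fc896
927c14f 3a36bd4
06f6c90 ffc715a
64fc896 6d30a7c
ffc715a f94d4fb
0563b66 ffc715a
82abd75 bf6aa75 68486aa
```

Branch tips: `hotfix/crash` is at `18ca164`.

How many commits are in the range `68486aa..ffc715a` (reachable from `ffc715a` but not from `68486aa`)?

7

Reachable from ffc715a: {2a2ef7b, 3a36bd4, 64fc896, 68486aa, 6d30a7c, 82abd75, 927c14f, bf6aa75, f94d4fb, ffc715a}.
Reachable from 68486aa: {3a36bd4, 68486aa, 927c14f}.
In ffc715a's history but not 68486aa's: {2a2ef7b, 64fc896, 6d30a7c, 82abd75, bf6aa75, f94d4fb, ffc715a} — 7 commits.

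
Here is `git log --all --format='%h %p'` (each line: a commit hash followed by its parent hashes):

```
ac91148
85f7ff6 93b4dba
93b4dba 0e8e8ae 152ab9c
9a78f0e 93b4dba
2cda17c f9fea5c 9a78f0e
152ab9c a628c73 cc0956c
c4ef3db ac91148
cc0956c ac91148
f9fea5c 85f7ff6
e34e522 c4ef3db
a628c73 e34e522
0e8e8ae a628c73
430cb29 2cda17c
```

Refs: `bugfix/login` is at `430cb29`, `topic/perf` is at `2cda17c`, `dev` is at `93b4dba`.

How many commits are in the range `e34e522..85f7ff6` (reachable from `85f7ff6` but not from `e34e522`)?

Reachable from 85f7ff6: {0e8e8ae, 152ab9c, 85f7ff6, 93b4dba, a628c73, ac91148, c4ef3db, cc0956c, e34e522}.
Reachable from e34e522: {ac91148, c4ef3db, e34e522}.
In 85f7ff6's history but not e34e522's: {0e8e8ae, 152ab9c, 85f7ff6, 93b4dba, a628c73, cc0956c} — 6 commits.

6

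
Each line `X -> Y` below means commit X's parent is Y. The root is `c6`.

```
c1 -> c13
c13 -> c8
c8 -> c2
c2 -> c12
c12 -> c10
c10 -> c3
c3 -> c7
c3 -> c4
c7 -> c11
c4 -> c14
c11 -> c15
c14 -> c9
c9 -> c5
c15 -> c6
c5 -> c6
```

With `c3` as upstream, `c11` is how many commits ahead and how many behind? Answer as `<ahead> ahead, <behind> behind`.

Reachable from c11: {c11, c15, c6}.
Reachable from c3: {c11, c14, c15, c3, c4, c5, c6, c7, c9}.
Only in c11's history (ahead): {} — 0.
Only in c3's history (behind): {c14, c3, c4, c5, c7, c9} — 6.

0 ahead, 6 behind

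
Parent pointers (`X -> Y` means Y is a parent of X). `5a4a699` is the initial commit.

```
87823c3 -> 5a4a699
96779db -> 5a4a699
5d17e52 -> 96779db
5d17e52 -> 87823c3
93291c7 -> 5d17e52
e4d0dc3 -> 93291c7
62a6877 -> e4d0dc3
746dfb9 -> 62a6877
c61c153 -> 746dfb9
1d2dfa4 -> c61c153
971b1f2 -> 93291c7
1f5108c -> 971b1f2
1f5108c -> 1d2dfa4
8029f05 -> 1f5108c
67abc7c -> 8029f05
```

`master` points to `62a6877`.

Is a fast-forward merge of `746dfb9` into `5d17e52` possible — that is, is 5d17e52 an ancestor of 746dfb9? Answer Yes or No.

Yes

A fast-forward from 5d17e52 to 746dfb9 is possible iff 5d17e52 is an ancestor of 746dfb9.
Ancestors of 746dfb9: {5a4a699, 5d17e52, 62a6877, 746dfb9, 87823c3, 93291c7, 96779db, e4d0dc3}.
5d17e52 is among them, so fast-forward is possible.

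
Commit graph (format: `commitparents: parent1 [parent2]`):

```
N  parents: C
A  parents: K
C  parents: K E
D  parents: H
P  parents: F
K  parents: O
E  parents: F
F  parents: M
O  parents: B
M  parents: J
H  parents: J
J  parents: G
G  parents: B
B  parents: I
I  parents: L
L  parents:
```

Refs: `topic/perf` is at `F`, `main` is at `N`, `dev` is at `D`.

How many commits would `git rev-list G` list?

Walking parent pointers from G: reachable set = {B, G, I, L}.
That is 4 commits.

4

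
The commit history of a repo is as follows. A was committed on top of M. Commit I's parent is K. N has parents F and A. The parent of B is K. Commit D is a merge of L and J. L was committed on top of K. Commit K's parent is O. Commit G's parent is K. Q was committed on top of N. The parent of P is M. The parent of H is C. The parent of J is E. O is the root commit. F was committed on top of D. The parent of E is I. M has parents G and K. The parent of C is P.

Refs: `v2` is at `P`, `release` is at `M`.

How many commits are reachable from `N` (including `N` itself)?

Walking parent pointers from N: reachable set = {A, D, E, F, G, I, J, K, L, M, N, O}.
That is 12 commits.

12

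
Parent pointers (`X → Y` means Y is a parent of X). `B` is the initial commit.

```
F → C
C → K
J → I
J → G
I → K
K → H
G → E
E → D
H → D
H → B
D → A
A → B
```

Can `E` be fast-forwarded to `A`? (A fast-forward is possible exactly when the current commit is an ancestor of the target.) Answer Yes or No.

No

A fast-forward from E to A is possible iff E is an ancestor of A.
Ancestors of A: {A, B}.
E is not among them, so fast-forward is not possible.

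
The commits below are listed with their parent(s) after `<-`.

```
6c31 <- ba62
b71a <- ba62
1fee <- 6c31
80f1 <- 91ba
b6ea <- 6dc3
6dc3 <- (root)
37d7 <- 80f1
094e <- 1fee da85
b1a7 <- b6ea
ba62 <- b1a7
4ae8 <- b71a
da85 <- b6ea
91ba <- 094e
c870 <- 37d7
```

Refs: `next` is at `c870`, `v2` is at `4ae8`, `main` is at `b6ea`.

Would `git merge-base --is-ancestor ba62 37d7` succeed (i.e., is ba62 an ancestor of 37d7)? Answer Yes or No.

Ancestors of 37d7 (commits reachable by following parents): {094e, 1fee, 37d7, 6c31, 6dc3, 80f1, 91ba, b1a7, b6ea, ba62, da85}.
ba62 is in that set, so it is an ancestor of 37d7.

Yes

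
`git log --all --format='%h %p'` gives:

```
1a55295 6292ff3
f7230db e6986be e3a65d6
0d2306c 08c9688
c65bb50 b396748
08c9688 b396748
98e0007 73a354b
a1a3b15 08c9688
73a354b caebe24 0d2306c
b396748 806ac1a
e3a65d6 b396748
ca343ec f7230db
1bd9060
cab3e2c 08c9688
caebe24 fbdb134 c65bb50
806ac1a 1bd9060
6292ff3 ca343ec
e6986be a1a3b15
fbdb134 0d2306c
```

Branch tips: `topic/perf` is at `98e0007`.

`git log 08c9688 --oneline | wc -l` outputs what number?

Walking parent pointers from 08c9688: reachable set = {08c9688, 1bd9060, 806ac1a, b396748}.
That is 4 commits.

4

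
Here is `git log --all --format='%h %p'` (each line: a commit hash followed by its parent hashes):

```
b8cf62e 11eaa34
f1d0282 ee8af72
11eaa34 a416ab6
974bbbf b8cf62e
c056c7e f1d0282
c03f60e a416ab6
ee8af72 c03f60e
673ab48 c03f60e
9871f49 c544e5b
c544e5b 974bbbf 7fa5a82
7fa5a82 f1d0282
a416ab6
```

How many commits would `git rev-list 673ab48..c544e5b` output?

Reachable from c544e5b: {11eaa34, 7fa5a82, 974bbbf, a416ab6, b8cf62e, c03f60e, c544e5b, ee8af72, f1d0282}.
Reachable from 673ab48: {673ab48, a416ab6, c03f60e}.
In c544e5b's history but not 673ab48's: {11eaa34, 7fa5a82, 974bbbf, b8cf62e, c544e5b, ee8af72, f1d0282} — 7 commits.

7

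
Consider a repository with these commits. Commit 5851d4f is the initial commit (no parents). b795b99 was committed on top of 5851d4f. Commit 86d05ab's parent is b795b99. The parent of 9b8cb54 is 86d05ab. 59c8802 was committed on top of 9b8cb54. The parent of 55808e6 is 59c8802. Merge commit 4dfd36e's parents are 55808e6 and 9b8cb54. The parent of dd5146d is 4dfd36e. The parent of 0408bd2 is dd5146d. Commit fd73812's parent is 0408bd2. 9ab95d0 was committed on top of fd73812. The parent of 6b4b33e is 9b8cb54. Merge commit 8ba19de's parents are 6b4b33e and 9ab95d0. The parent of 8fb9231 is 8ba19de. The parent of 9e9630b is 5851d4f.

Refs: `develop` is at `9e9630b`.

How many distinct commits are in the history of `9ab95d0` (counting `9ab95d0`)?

11

Walking parent pointers from 9ab95d0: reachable set = {0408bd2, 4dfd36e, 55808e6, 5851d4f, 59c8802, 86d05ab, 9ab95d0, 9b8cb54, b795b99, dd5146d, fd73812}.
That is 11 commits.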